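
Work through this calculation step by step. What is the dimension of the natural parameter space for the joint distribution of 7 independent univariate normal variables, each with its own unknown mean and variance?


Exponential family dimension calculation:
Each univariate normal has two natural parameters (mu/sigma^2 and -1/(2 sigma^2)).
With 7 independent components, dim = 2 * 7 = 14.

14


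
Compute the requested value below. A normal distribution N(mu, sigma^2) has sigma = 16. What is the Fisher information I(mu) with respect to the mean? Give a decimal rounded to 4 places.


The Fisher information for the mean of a normal distribution is I(mu) = 1/sigma^2.
sigma = 16, so sigma^2 = 256.
I(mu) = 1/256 = 0.0039

0.0039


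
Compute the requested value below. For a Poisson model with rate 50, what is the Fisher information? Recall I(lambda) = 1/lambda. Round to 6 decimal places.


Fisher information for Poisson: I(lambda) = 1/lambda.
lambda = 50.
I(lambda) = 1/50 = 0.020000

0.020000


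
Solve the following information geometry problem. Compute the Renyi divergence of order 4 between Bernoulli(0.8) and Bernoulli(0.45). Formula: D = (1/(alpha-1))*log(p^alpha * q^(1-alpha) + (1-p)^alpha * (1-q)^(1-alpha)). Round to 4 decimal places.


Renyi divergence of order alpha between Bernoulli distributions:
D = (1/(alpha-1))*log(p^alpha * q^(1-alpha) + (1-p)^alpha * (1-q)^(1-alpha)).
alpha = 4, p = 0.8, q = 0.45.
p^alpha * q^(1-alpha) = 0.8^4 * 0.45^-3 = 4.494925.
(1-p)^alpha * (1-q)^(1-alpha) = 0.2^4 * 0.55^-3 = 0.009617.
sum = 4.494925 + 0.009617 = 4.504541.
D = (1/3)*log(4.504541) = 0.5017

0.5017


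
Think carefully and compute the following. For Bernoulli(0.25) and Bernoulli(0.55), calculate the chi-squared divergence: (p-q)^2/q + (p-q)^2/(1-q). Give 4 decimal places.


Chi-squared divergence between Bernoulli distributions:
chi^2 = (p-q)^2/q + (p-q)^2/(1-q).
p = 0.25, q = 0.55, p-q = -0.3.
(p-q)^2 = 0.09.
term1 = 0.09/0.55 = 0.163636.
term2 = 0.09/0.45 = 0.2.
chi^2 = 0.163636 + 0.2 = 0.3636

0.3636


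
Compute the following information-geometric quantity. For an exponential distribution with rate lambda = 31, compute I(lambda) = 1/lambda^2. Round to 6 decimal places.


Fisher information for exponential: I(lambda) = 1/lambda^2.
lambda = 31, lambda^2 = 961.
I = 1/961 = 0.001041

0.001041


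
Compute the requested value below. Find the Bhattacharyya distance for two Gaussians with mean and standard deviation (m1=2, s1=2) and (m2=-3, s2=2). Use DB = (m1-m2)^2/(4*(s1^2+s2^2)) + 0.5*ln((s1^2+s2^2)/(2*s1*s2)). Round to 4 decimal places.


Bhattacharyya distance between two Gaussians:
DB = (m1-m2)^2/(4*(s1^2+s2^2)) + (1/2)*ln((s1^2+s2^2)/(2*s1*s2)).
(m1-m2)^2 = (5)^2 = 25.
s1^2+s2^2 = 4 + 4 = 8.
term1 = 25/32 = 0.78125.
term2 = 0.5*ln(8/8.0) = 0.0.
DB = 0.78125 + 0.0 = 0.7813

0.7813


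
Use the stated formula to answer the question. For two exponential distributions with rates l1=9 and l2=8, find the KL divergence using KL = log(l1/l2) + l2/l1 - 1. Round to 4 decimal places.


KL divergence for exponential family:
KL = log(l1/l2) + l2/l1 - 1.
log(9/8) = 0.117783.
8/9 = 0.888889.
KL = 0.117783 + 0.888889 - 1 = 0.0067

0.0067


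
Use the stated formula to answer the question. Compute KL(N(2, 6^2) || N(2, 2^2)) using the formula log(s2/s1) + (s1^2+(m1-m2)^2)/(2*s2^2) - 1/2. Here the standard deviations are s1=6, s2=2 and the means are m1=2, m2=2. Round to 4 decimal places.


KL divergence between normal distributions:
KL = log(s2/s1) + (s1^2 + (m1-m2)^2)/(2*s2^2) - 1/2.
log(2/6) = -1.098612.
(6^2 + (2-2)^2)/(2*2^2) = (36 + 0)/8 = 4.5.
KL = -1.098612 + 4.5 - 0.5 = 2.9014

2.9014


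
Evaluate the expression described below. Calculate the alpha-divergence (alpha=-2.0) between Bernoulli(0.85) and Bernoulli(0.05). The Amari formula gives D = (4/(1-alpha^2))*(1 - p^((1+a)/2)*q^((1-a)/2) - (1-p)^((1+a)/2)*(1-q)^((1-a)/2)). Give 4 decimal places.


Amari alpha-divergence:
D = (4/(1-alpha^2))*(1 - p^((1+a)/2)*q^((1-a)/2) - (1-p)^((1+a)/2)*(1-q)^((1-a)/2)).
alpha = -2.0, p = 0.85, q = 0.05.
e1 = (1+alpha)/2 = -0.5, e2 = (1-alpha)/2 = 1.5.
t1 = p^e1 * q^e2 = 0.85^-0.5 * 0.05^1.5 = 0.012127.
t2 = (1-p)^e1 * (1-q)^e2 = 0.15^-0.5 * 0.95^1.5 = 2.390781.
4/(1-alpha^2) = -1.333333.
D = -1.333333*(1 - 0.012127 - 2.390781) = 1.8705

1.8705


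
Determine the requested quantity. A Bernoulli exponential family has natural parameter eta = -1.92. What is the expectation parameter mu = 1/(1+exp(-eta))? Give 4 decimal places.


Dual coordinate (expectation parameter) for Bernoulli:
mu = 1/(1+exp(-eta)).
eta = -1.92.
exp(-eta) = exp(1.92) = 6.820958.
mu = 1/(1+6.820958) = 0.1279

0.1279


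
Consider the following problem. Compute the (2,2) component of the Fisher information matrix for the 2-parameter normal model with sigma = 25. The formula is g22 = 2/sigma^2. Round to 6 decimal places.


For the 2-parameter normal family, the Fisher metric has:
  g11 = 1/sigma^2, g22 = 2/sigma^2.
sigma = 25, sigma^2 = 625.
g22 = 0.003200

0.003200


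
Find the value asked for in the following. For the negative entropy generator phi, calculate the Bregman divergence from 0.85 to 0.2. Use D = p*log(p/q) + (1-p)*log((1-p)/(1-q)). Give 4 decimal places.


Bregman divergence with negative entropy generator:
D = p*log(p/q) + (1-p)*log((1-p)/(1-q)).
p = 0.85, q = 0.2.
p*log(p/q) = 0.85*log(0.85/0.2) = 1.229881.
(1-p)*log((1-p)/(1-q)) = 0.15*log(0.15/0.8) = -0.251096.
D = 1.229881 + -0.251096 = 0.9788

0.9788


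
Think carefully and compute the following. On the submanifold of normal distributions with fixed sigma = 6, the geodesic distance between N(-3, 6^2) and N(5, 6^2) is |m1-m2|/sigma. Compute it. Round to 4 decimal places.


On the fixed-variance normal subfamily, geodesic distance = |m1-m2|/sigma.
|-3 - 5| = 8.
sigma = 6.
d = 8/6 = 1.3333

1.3333


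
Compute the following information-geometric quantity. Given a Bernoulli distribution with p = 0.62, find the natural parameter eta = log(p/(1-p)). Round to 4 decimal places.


Natural parameter for Bernoulli: eta = log(p/(1-p)).
p = 0.62, 1-p = 0.38.
p/(1-p) = 1.631579.
eta = log(1.631579) = 0.4895

0.4895


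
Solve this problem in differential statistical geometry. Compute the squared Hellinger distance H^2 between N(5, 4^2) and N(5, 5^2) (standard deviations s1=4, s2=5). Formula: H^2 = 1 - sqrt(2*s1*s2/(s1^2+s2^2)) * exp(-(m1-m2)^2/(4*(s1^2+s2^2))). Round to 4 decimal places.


Squared Hellinger distance for Gaussians:
H^2 = 1 - sqrt(2*s1*s2/(s1^2+s2^2)) * exp(-(m1-m2)^2/(4*(s1^2+s2^2))).
s1^2 = 16, s2^2 = 25, s1^2+s2^2 = 41.
sqrt(2*4*5/(41)) = 0.98773.
(m1-m2)^2 = (0)^2 = 0.
exp(-0/(4*41)) = exp(0.0) = 1.0.
H^2 = 1 - 0.98773*1.0 = 0.0123

0.0123


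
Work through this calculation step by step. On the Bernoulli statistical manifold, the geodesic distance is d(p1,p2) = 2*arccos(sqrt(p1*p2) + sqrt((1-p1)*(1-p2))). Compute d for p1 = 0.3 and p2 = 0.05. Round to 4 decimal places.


Geodesic distance on Bernoulli manifold:
d(p1,p2) = 2*arccos(sqrt(p1*p2) + sqrt((1-p1)*(1-p2))).
sqrt(p1*p2) = sqrt(0.3*0.05) = 0.122474.
sqrt((1-p1)*(1-p2)) = sqrt(0.7*0.95) = 0.815475.
arg = 0.122474 + 0.815475 = 0.93795.
d = 2*arccos(0.93795) = 0.7083

0.7083


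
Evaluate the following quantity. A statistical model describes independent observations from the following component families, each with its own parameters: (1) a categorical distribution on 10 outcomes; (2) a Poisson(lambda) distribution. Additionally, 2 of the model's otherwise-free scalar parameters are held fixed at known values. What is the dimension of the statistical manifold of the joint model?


The dimension of a statistical manifold equals the number of free
(independent) real parameters of the model. For a product of independent
blocks the parameter counts add.
- categorical on 10 outcomes (probabilities sum to 1): 10-1 = 9.
- Poisson (lambda): 1.
Total = 9 + 1 = 10.
2 parameter(s) fixed at known values: 10 - 2 = 8.
Dimension = 8

8


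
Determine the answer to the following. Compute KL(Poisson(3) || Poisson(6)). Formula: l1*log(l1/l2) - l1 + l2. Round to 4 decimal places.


KL divergence for Poisson:
KL = l1*log(l1/l2) - l1 + l2.
l1 = 3, l2 = 6.
log(3/6) = -0.693147.
l1*log(l1/l2) = 3 * -0.693147 = -2.079442.
KL = -2.079442 - 3 + 6 = 0.9206

0.9206


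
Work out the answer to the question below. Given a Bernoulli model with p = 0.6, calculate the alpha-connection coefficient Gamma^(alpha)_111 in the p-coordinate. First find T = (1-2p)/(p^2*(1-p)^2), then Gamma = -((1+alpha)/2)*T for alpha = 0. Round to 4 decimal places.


Skewness (Amari-Chentsov) tensor: T = (1-2p)/(p^2*(1-p)^2).
p = 0.6, 1-2p = -0.2, p^2 = 0.36, (1-p)^2 = 0.16.
T = -0.2/(0.36 * 0.16) = -3.472222.
In the p-coordinate, Gamma^(alpha) = Gamma^(0) - (alpha/2)*T with Gamma^(0) = (1/2)*g'(p) = -T/2,
so Gamma^(alpha) = -((1+alpha)/2)*T.
alpha = 0, -(1+alpha)/2 = -0.5.
Gamma = -0.5 * -3.472222 = 1.7361

1.7361


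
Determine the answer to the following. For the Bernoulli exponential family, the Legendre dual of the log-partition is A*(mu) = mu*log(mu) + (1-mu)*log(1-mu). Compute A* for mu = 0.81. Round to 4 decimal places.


Legendre transform for Bernoulli:
A*(mu) = mu*log(mu) + (1-mu)*log(1-mu).
mu = 0.81, 1-mu = 0.19.
mu*log(mu) = 0.81*log(0.81) = -0.170684.
(1-mu)*log(1-mu) = 0.19*log(0.19) = -0.315539.
A* = -0.170684 + -0.315539 = -0.4862

-0.4862


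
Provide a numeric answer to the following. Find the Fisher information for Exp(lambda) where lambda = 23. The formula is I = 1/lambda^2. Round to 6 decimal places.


Fisher information for exponential: I(lambda) = 1/lambda^2.
lambda = 23, lambda^2 = 529.
I = 1/529 = 0.001890

0.001890


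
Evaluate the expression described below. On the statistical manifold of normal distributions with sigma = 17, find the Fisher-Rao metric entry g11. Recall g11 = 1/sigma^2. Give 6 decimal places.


For the 2-parameter normal family, the Fisher metric has:
  g11 = 1/sigma^2, g22 = 2/sigma^2.
sigma = 17, sigma^2 = 289.
g11 = 0.003460

0.003460


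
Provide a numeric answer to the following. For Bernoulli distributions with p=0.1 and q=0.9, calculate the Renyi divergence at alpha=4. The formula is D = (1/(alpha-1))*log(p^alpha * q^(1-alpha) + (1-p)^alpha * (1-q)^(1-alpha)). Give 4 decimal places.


Renyi divergence of order alpha between Bernoulli distributions:
D = (1/(alpha-1))*log(p^alpha * q^(1-alpha) + (1-p)^alpha * (1-q)^(1-alpha)).
alpha = 4, p = 0.1, q = 0.9.
p^alpha * q^(1-alpha) = 0.1^4 * 0.9^-3 = 0.000137.
(1-p)^alpha * (1-q)^(1-alpha) = 0.9^4 * 0.1^-3 = 656.1.
sum = 0.000137 + 656.1 = 656.100137.
D = (1/3)*log(656.100137) = 2.1621

2.1621


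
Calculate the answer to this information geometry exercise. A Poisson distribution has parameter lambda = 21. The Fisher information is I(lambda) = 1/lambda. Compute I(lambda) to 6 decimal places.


Fisher information for Poisson: I(lambda) = 1/lambda.
lambda = 21.
I(lambda) = 1/21 = 0.047619

0.047619


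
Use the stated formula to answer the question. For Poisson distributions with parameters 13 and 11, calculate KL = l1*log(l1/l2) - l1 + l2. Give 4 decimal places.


KL divergence for Poisson:
KL = l1*log(l1/l2) - l1 + l2.
l1 = 13, l2 = 11.
log(13/11) = 0.167054.
l1*log(l1/l2) = 13 * 0.167054 = 2.171703.
KL = 2.171703 - 13 + 11 = 0.1717

0.1717


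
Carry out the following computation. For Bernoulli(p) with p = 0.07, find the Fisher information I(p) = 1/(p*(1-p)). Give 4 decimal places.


For Bernoulli(p), Fisher information is I(p) = 1/(p*(1-p)).
p = 0.07, 1-p = 0.93.
p*(1-p) = 0.0651.
I(p) = 1/0.0651 = 15.3610

15.3610


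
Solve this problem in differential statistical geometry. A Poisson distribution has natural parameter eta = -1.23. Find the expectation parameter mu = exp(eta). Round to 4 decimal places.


Expectation parameter for Poisson exponential family:
mu = exp(eta).
eta = -1.23.
mu = exp(-1.23) = 0.2923

0.2923


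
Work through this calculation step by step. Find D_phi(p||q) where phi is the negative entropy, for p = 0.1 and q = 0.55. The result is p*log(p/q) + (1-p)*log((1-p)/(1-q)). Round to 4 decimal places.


Bregman divergence with negative entropy generator:
D = p*log(p/q) + (1-p)*log((1-p)/(1-q)).
p = 0.1, q = 0.55.
p*log(p/q) = 0.1*log(0.1/0.55) = -0.170475.
(1-p)*log((1-p)/(1-q)) = 0.9*log(0.9/0.45) = 0.623832.
D = -0.170475 + 0.623832 = 0.4534

0.4534


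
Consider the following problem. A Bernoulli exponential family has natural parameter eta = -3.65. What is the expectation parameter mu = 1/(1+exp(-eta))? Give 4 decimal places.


Dual coordinate (expectation parameter) for Bernoulli:
mu = 1/(1+exp(-eta)).
eta = -3.65.
exp(-eta) = exp(3.65) = 38.474666.
mu = 1/(1+38.474666) = 0.0253

0.0253


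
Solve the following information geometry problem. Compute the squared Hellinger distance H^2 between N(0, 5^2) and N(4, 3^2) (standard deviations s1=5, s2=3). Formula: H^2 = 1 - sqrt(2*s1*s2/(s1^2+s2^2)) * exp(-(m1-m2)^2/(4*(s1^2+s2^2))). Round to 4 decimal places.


Squared Hellinger distance for Gaussians:
H^2 = 1 - sqrt(2*s1*s2/(s1^2+s2^2)) * exp(-(m1-m2)^2/(4*(s1^2+s2^2))).
s1^2 = 25, s2^2 = 9, s1^2+s2^2 = 34.
sqrt(2*5*3/(34)) = 0.939336.
(m1-m2)^2 = (-4)^2 = 16.
exp(-16/(4*34)) = exp(-0.117647) = 0.88901.
H^2 = 1 - 0.939336*0.88901 = 0.1649

0.1649


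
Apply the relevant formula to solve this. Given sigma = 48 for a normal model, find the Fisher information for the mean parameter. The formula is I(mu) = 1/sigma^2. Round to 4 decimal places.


The Fisher information for the mean of a normal distribution is I(mu) = 1/sigma^2.
sigma = 48, so sigma^2 = 2304.
I(mu) = 1/2304 = 0.0004

0.0004


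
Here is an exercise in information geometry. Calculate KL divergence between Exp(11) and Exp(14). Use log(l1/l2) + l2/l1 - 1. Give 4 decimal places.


KL divergence for exponential family:
KL = log(l1/l2) + l2/l1 - 1.
log(11/14) = -0.241162.
14/11 = 1.272727.
KL = -0.241162 + 1.272727 - 1 = 0.0316

0.0316


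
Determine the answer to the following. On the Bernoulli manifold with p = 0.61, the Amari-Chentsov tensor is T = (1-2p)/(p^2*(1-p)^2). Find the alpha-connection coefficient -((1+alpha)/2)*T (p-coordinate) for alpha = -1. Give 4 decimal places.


Skewness (Amari-Chentsov) tensor: T = (1-2p)/(p^2*(1-p)^2).
p = 0.61, 1-2p = -0.22, p^2 = 0.3721, (1-p)^2 = 0.1521.
T = -0.22/(0.3721 * 0.1521) = -3.887172.
In the p-coordinate, Gamma^(alpha) = Gamma^(0) - (alpha/2)*T with Gamma^(0) = (1/2)*g'(p) = -T/2,
so Gamma^(alpha) = -((1+alpha)/2)*T.
alpha = -1, -(1+alpha)/2 = 0.0.
Gamma = 0.0 * -3.887172 = 0.0000

0.0000


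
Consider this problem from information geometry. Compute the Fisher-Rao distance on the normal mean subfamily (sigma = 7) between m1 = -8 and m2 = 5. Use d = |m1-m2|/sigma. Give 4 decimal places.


On the fixed-variance normal subfamily, geodesic distance = |m1-m2|/sigma.
|-8 - 5| = 13.
sigma = 7.
d = 13/7 = 1.8571

1.8571


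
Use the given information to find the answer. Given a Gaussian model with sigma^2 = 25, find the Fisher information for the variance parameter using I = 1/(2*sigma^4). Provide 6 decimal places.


Fisher information for variance: I(sigma^2) = 1/(2*sigma^4).
sigma^2 = 25, so sigma^4 = 625.
I = 1/(2*625) = 1/1250 = 0.000800

0.000800


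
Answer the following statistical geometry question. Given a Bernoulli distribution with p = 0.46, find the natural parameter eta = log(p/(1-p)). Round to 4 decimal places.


Natural parameter for Bernoulli: eta = log(p/(1-p)).
p = 0.46, 1-p = 0.54.
p/(1-p) = 0.851852.
eta = log(0.851852) = -0.1603

-0.1603


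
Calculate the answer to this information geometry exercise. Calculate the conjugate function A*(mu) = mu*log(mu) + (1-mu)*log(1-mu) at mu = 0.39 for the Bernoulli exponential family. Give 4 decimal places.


Legendre transform for Bernoulli:
A*(mu) = mu*log(mu) + (1-mu)*log(1-mu).
mu = 0.39, 1-mu = 0.61.
mu*log(mu) = 0.39*log(0.39) = -0.367227.
(1-mu)*log(1-mu) = 0.61*log(0.61) = -0.301521.
A* = -0.367227 + -0.301521 = -0.6687

-0.6687


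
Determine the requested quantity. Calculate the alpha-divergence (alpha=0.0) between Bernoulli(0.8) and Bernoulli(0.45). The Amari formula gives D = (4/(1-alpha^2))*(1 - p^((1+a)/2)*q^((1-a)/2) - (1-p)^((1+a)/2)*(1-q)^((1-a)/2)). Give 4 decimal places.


Amari alpha-divergence:
D = (4/(1-alpha^2))*(1 - p^((1+a)/2)*q^((1-a)/2) - (1-p)^((1+a)/2)*(1-q)^((1-a)/2)).
alpha = 0.0, p = 0.8, q = 0.45.
e1 = (1+alpha)/2 = 0.5, e2 = (1-alpha)/2 = 0.5.
t1 = p^e1 * q^e2 = 0.8^0.5 * 0.45^0.5 = 0.6.
t2 = (1-p)^e1 * (1-q)^e2 = 0.2^0.5 * 0.55^0.5 = 0.331662.
4/(1-alpha^2) = 4.0.
D = 4.0*(1 - 0.6 - 0.331662) = 0.2734

0.2734


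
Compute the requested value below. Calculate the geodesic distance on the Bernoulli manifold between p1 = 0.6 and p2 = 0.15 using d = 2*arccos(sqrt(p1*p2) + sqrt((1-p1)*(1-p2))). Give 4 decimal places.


Geodesic distance on Bernoulli manifold:
d(p1,p2) = 2*arccos(sqrt(p1*p2) + sqrt((1-p1)*(1-p2))).
sqrt(p1*p2) = sqrt(0.6*0.15) = 0.3.
sqrt((1-p1)*(1-p2)) = sqrt(0.4*0.85) = 0.583095.
arg = 0.3 + 0.583095 = 0.883095.
d = 2*arccos(0.883095) = 0.9768

0.9768


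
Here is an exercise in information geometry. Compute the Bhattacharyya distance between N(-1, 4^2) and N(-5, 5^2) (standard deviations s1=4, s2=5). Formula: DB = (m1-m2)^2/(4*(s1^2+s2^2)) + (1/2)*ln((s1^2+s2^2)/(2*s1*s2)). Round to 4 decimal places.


Bhattacharyya distance between two Gaussians:
DB = (m1-m2)^2/(4*(s1^2+s2^2)) + (1/2)*ln((s1^2+s2^2)/(2*s1*s2)).
(m1-m2)^2 = (4)^2 = 16.
s1^2+s2^2 = 16 + 25 = 41.
term1 = 16/164 = 0.097561.
term2 = 0.5*ln(41/40.0) = 0.012346.
DB = 0.097561 + 0.012346 = 0.1099

0.1099


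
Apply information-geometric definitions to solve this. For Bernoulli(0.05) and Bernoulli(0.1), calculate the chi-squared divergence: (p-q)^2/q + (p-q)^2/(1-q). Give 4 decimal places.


Chi-squared divergence between Bernoulli distributions:
chi^2 = (p-q)^2/q + (p-q)^2/(1-q).
p = 0.05, q = 0.1, p-q = -0.05.
(p-q)^2 = 0.0025.
term1 = 0.0025/0.1 = 0.025.
term2 = 0.0025/0.9 = 0.002778.
chi^2 = 0.025 + 0.002778 = 0.0278

0.0278


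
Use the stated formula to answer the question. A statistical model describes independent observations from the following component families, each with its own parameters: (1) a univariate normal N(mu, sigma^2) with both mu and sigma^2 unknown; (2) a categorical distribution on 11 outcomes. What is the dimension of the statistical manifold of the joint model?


The dimension of a statistical manifold equals the number of free
(independent) real parameters of the model. For a product of independent
blocks the parameter counts add.
- normal (mu, sigma^2): 2.
- categorical on 11 outcomes (probabilities sum to 1): 11-1 = 10.
Total = 2 + 10 = 12.
Dimension = 12

12


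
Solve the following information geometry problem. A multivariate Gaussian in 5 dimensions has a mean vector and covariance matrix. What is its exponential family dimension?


Exponential family dimension calculation:
For 5-dim MVN: mean has 5 params, covariance has 5*6/2 = 15 unique entries.
Total dim = 5 + 15 = 20.

20


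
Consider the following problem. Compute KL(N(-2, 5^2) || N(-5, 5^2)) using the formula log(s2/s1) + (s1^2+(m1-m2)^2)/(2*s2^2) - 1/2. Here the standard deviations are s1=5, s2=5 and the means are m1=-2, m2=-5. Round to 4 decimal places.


KL divergence between normal distributions:
KL = log(s2/s1) + (s1^2 + (m1-m2)^2)/(2*s2^2) - 1/2.
log(5/5) = 0.0.
(5^2 + (-2--5)^2)/(2*5^2) = (25 + 9)/50 = 0.68.
KL = 0.0 + 0.68 - 0.5 = 0.1800

0.1800


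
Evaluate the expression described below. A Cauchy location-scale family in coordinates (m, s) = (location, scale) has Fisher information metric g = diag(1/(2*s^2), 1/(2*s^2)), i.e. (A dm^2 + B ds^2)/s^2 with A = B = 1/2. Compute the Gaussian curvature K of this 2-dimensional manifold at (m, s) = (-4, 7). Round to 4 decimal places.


The metric has the form g = (A dm^2 + B ds^2)/s^2 with A = 1/2, B = 1/2.
Substitute u = sqrt(A/B)*m: g = B*(du^2 + ds^2)/s^2, i.e. B times the
Poincare upper half-plane metric, which has constant Gaussian curvature -1.
Scaling a 2D metric by a constant c divides the Gaussian curvature by c,
so K = -1/B = -1/(1/2) = -2.0000 everywhere (the point (m, s) = (-4, 7) is irrelevant:
the curvature is constant).
The requested Gaussian curvature is K = -2.0000.

-2.0000


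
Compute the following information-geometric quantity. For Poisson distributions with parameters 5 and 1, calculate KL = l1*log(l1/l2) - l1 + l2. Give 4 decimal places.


KL divergence for Poisson:
KL = l1*log(l1/l2) - l1 + l2.
l1 = 5, l2 = 1.
log(5/1) = 1.609438.
l1*log(l1/l2) = 5 * 1.609438 = 8.04719.
KL = 8.04719 - 5 + 1 = 4.0472

4.0472


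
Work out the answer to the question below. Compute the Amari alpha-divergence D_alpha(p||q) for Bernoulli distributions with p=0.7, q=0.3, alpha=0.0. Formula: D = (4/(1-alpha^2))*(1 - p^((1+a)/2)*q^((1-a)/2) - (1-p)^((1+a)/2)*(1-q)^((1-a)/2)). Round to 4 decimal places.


Amari alpha-divergence:
D = (4/(1-alpha^2))*(1 - p^((1+a)/2)*q^((1-a)/2) - (1-p)^((1+a)/2)*(1-q)^((1-a)/2)).
alpha = 0.0, p = 0.7, q = 0.3.
e1 = (1+alpha)/2 = 0.5, e2 = (1-alpha)/2 = 0.5.
t1 = p^e1 * q^e2 = 0.7^0.5 * 0.3^0.5 = 0.458258.
t2 = (1-p)^e1 * (1-q)^e2 = 0.3^0.5 * 0.7^0.5 = 0.458258.
4/(1-alpha^2) = 4.0.
D = 4.0*(1 - 0.458258 - 0.458258) = 0.3339

0.3339


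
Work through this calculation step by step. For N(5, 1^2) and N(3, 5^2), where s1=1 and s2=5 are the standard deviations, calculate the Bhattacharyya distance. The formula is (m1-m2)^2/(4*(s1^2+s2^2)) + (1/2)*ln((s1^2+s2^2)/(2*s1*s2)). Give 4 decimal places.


Bhattacharyya distance between two Gaussians:
DB = (m1-m2)^2/(4*(s1^2+s2^2)) + (1/2)*ln((s1^2+s2^2)/(2*s1*s2)).
(m1-m2)^2 = (2)^2 = 4.
s1^2+s2^2 = 1 + 25 = 26.
term1 = 4/104 = 0.038462.
term2 = 0.5*ln(26/10.0) = 0.477756.
DB = 0.038462 + 0.477756 = 0.5162

0.5162


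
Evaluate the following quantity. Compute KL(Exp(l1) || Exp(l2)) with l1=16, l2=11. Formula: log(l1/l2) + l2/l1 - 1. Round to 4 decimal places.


KL divergence for exponential family:
KL = log(l1/l2) + l2/l1 - 1.
log(16/11) = 0.374693.
11/16 = 0.6875.
KL = 0.374693 + 0.6875 - 1 = 0.0622

0.0622


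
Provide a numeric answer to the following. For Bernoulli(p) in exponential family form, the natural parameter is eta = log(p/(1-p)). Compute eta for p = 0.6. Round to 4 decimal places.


Natural parameter for Bernoulli: eta = log(p/(1-p)).
p = 0.6, 1-p = 0.4.
p/(1-p) = 1.5.
eta = log(1.5) = 0.4055

0.4055


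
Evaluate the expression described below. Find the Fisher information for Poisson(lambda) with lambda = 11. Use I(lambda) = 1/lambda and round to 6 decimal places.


Fisher information for Poisson: I(lambda) = 1/lambda.
lambda = 11.
I(lambda) = 1/11 = 0.090909

0.090909


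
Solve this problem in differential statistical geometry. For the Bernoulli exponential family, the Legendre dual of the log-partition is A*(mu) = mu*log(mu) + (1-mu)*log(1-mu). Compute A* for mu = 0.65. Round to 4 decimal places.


Legendre transform for Bernoulli:
A*(mu) = mu*log(mu) + (1-mu)*log(1-mu).
mu = 0.65, 1-mu = 0.35.
mu*log(mu) = 0.65*log(0.65) = -0.280009.
(1-mu)*log(1-mu) = 0.35*log(0.35) = -0.367438.
A* = -0.280009 + -0.367438 = -0.6474

-0.6474


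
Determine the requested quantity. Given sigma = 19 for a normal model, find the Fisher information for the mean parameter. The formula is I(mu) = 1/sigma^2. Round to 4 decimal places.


The Fisher information for the mean of a normal distribution is I(mu) = 1/sigma^2.
sigma = 19, so sigma^2 = 361.
I(mu) = 1/361 = 0.0028

0.0028


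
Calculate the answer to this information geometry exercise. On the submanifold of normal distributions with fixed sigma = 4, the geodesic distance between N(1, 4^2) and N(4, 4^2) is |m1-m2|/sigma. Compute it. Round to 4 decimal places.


On the fixed-variance normal subfamily, geodesic distance = |m1-m2|/sigma.
|1 - 4| = 3.
sigma = 4.
d = 3/4 = 0.7500

0.7500


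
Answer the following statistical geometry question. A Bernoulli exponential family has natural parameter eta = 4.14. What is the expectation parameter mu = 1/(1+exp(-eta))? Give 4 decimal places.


Dual coordinate (expectation parameter) for Bernoulli:
mu = 1/(1+exp(-eta)).
eta = 4.14.
exp(-eta) = exp(-4.14) = 0.015923.
mu = 1/(1+0.015923) = 0.9843

0.9843


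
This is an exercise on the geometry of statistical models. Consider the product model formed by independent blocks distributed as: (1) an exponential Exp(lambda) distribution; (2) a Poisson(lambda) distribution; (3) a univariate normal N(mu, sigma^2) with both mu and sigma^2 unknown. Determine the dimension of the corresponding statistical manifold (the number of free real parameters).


The dimension of a statistical manifold equals the number of free
(independent) real parameters of the model. For a product of independent
blocks the parameter counts add.
- exponential (lambda): 1.
- Poisson (lambda): 1.
- normal (mu, sigma^2): 2.
Total = 1 + 1 + 2 = 4.
Dimension = 4

4


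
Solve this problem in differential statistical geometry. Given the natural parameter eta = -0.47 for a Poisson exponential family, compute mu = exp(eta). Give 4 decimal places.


Expectation parameter for Poisson exponential family:
mu = exp(eta).
eta = -0.47.
mu = exp(-0.47) = 0.6250

0.6250


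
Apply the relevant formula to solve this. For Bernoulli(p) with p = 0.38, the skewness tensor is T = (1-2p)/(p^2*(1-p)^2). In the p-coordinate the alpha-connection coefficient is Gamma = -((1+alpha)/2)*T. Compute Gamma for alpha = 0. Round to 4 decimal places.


Skewness (Amari-Chentsov) tensor: T = (1-2p)/(p^2*(1-p)^2).
p = 0.38, 1-2p = 0.24, p^2 = 0.1444, (1-p)^2 = 0.3844.
T = 0.24/(0.1444 * 0.3844) = 4.323751.
In the p-coordinate, Gamma^(alpha) = Gamma^(0) - (alpha/2)*T with Gamma^(0) = (1/2)*g'(p) = -T/2,
so Gamma^(alpha) = -((1+alpha)/2)*T.
alpha = 0, -(1+alpha)/2 = -0.5.
Gamma = -0.5 * 4.323751 = -2.1619

-2.1619


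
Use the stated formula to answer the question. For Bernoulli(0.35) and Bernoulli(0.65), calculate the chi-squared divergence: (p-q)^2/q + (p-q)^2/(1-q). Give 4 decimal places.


Chi-squared divergence between Bernoulli distributions:
chi^2 = (p-q)^2/q + (p-q)^2/(1-q).
p = 0.35, q = 0.65, p-q = -0.3.
(p-q)^2 = 0.09.
term1 = 0.09/0.65 = 0.138462.
term2 = 0.09/0.35 = 0.257143.
chi^2 = 0.138462 + 0.257143 = 0.3956

0.3956


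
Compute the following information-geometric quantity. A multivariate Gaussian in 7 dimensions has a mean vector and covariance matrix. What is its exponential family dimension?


Exponential family dimension calculation:
For 7-dim MVN: mean has 7 params, covariance has 7*8/2 = 28 unique entries.
Total dim = 7 + 28 = 35.

35


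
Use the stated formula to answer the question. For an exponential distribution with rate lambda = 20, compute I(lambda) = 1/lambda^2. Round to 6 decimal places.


Fisher information for exponential: I(lambda) = 1/lambda^2.
lambda = 20, lambda^2 = 400.
I = 1/400 = 0.002500

0.002500


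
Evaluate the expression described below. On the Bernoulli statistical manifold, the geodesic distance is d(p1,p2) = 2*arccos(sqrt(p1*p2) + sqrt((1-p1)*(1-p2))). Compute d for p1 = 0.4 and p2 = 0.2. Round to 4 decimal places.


Geodesic distance on Bernoulli manifold:
d(p1,p2) = 2*arccos(sqrt(p1*p2) + sqrt((1-p1)*(1-p2))).
sqrt(p1*p2) = sqrt(0.4*0.2) = 0.282843.
sqrt((1-p1)*(1-p2)) = sqrt(0.6*0.8) = 0.69282.
arg = 0.282843 + 0.69282 = 0.975663.
d = 2*arccos(0.975663) = 0.4421

0.4421


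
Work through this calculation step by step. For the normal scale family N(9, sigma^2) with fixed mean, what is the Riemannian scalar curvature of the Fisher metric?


This family has a single free parameter, so its statistical manifold
is 1-dimensional. The Riemann curvature tensor of any 1-dimensional
Riemannian manifold vanishes identically, so R = 0.

0


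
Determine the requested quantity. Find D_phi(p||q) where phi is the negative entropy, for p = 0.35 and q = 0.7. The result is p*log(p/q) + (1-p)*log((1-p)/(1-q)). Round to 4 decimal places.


Bregman divergence with negative entropy generator:
D = p*log(p/q) + (1-p)*log((1-p)/(1-q)).
p = 0.35, q = 0.7.
p*log(p/q) = 0.35*log(0.35/0.7) = -0.242602.
(1-p)*log((1-p)/(1-q)) = 0.65*log(0.65/0.3) = 0.502573.
D = -0.242602 + 0.502573 = 0.2600

0.2600


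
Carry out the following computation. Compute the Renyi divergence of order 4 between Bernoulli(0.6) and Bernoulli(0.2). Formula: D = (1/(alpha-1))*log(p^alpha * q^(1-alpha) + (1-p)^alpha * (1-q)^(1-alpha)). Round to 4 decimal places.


Renyi divergence of order alpha between Bernoulli distributions:
D = (1/(alpha-1))*log(p^alpha * q^(1-alpha) + (1-p)^alpha * (1-q)^(1-alpha)).
alpha = 4, p = 0.6, q = 0.2.
p^alpha * q^(1-alpha) = 0.6^4 * 0.2^-3 = 16.2.
(1-p)^alpha * (1-q)^(1-alpha) = 0.4^4 * 0.8^-3 = 0.05.
sum = 16.2 + 0.05 = 16.25.
D = (1/3)*log(16.25) = 0.9294

0.9294


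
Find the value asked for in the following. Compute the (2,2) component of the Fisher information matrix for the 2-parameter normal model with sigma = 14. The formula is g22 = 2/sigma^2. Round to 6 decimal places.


For the 2-parameter normal family, the Fisher metric has:
  g11 = 1/sigma^2, g22 = 2/sigma^2.
sigma = 14, sigma^2 = 196.
g22 = 0.010204

0.010204


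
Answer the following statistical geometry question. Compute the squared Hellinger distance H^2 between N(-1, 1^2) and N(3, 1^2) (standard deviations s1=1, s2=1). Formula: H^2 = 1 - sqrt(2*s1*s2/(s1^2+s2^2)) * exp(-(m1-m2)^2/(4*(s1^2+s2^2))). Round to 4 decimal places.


Squared Hellinger distance for Gaussians:
H^2 = 1 - sqrt(2*s1*s2/(s1^2+s2^2)) * exp(-(m1-m2)^2/(4*(s1^2+s2^2))).
s1^2 = 1, s2^2 = 1, s1^2+s2^2 = 2.
sqrt(2*1*1/(2)) = 1.0.
(m1-m2)^2 = (-4)^2 = 16.
exp(-16/(4*2)) = exp(-2.0) = 0.135335.
H^2 = 1 - 1.0*0.135335 = 0.8647

0.8647


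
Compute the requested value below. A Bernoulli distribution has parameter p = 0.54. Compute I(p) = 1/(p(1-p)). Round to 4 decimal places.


For Bernoulli(p), Fisher information is I(p) = 1/(p*(1-p)).
p = 0.54, 1-p = 0.46.
p*(1-p) = 0.2484.
I(p) = 1/0.2484 = 4.0258

4.0258


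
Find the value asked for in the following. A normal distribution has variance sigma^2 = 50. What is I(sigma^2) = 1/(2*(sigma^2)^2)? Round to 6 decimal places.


Fisher information for variance: I(sigma^2) = 1/(2*sigma^4).
sigma^2 = 50, so sigma^4 = 2500.
I = 1/(2*2500) = 1/5000 = 0.000200

0.000200


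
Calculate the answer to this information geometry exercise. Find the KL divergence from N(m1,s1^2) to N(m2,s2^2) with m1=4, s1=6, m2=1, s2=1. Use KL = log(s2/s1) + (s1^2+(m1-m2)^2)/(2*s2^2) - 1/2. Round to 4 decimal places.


KL divergence between normal distributions:
KL = log(s2/s1) + (s1^2 + (m1-m2)^2)/(2*s2^2) - 1/2.
log(1/6) = -1.791759.
(6^2 + (4-1)^2)/(2*1^2) = (36 + 9)/2 = 22.5.
KL = -1.791759 + 22.5 - 0.5 = 20.2082

20.2082


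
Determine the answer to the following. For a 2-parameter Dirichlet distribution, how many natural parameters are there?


Exponential family dimension calculation:
Dirichlet with 2 components has 2 natural parameters.

2


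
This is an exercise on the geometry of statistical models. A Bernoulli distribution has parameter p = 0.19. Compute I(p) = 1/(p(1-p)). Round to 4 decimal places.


For Bernoulli(p), Fisher information is I(p) = 1/(p*(1-p)).
p = 0.19, 1-p = 0.81.
p*(1-p) = 0.1539.
I(p) = 1/0.1539 = 6.4977

6.4977


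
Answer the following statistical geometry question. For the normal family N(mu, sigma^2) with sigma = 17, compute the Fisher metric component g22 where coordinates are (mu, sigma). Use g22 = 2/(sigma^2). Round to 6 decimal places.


For the 2-parameter normal family, the Fisher metric has:
  g11 = 1/sigma^2, g22 = 2/sigma^2.
sigma = 17, sigma^2 = 289.
g22 = 0.006920

0.006920


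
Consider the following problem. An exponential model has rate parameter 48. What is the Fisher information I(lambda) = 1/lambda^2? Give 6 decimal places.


Fisher information for exponential: I(lambda) = 1/lambda^2.
lambda = 48, lambda^2 = 2304.
I = 1/2304 = 0.000434

0.000434


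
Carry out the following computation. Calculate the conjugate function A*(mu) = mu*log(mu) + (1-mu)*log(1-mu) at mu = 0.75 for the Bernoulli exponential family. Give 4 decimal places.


Legendre transform for Bernoulli:
A*(mu) = mu*log(mu) + (1-mu)*log(1-mu).
mu = 0.75, 1-mu = 0.25.
mu*log(mu) = 0.75*log(0.75) = -0.215762.
(1-mu)*log(1-mu) = 0.25*log(0.25) = -0.346574.
A* = -0.215762 + -0.346574 = -0.5623

-0.5623


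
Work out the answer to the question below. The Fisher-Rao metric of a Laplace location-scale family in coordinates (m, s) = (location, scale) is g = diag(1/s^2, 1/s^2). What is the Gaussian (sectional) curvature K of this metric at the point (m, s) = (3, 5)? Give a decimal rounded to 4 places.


The metric has the form g = (A dm^2 + B ds^2)/s^2 with A = 1, B = 1.
Substitute u = sqrt(A/B)*m: g = B*(du^2 + ds^2)/s^2, i.e. B times the
Poincare upper half-plane metric, which has constant Gaussian curvature -1.
Scaling a 2D metric by a constant c divides the Gaussian curvature by c,
so K = -1/B = -1/(1) = -1.0000 everywhere (the point (m, s) = (3, 5) is irrelevant:
the curvature is constant).
The requested Gaussian curvature is K = -1.0000.

-1.0000


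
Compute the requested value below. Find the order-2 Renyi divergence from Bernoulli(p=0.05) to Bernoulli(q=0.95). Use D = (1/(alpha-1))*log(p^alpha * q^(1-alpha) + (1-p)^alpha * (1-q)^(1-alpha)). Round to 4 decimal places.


Renyi divergence of order alpha between Bernoulli distributions:
D = (1/(alpha-1))*log(p^alpha * q^(1-alpha) + (1-p)^alpha * (1-q)^(1-alpha)).
alpha = 2, p = 0.05, q = 0.95.
p^alpha * q^(1-alpha) = 0.05^2 * 0.95^-1 = 0.002632.
(1-p)^alpha * (1-q)^(1-alpha) = 0.95^2 * 0.05^-1 = 18.05.
sum = 0.002632 + 18.05 = 18.052632.
D = (1/1)*log(18.052632) = 2.8933

2.8933


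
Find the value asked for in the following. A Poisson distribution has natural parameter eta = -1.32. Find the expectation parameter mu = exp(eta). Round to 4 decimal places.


Expectation parameter for Poisson exponential family:
mu = exp(eta).
eta = -1.32.
mu = exp(-1.32) = 0.2671

0.2671


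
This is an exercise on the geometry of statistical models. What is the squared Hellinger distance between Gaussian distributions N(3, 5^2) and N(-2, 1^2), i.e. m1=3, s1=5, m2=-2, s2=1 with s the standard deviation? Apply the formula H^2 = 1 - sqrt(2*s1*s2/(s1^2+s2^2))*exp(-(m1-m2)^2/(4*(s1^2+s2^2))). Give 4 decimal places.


Squared Hellinger distance for Gaussians:
H^2 = 1 - sqrt(2*s1*s2/(s1^2+s2^2)) * exp(-(m1-m2)^2/(4*(s1^2+s2^2))).
s1^2 = 25, s2^2 = 1, s1^2+s2^2 = 26.
sqrt(2*5*1/(26)) = 0.620174.
(m1-m2)^2 = (5)^2 = 25.
exp(-25/(4*26)) = exp(-0.240385) = 0.786325.
H^2 = 1 - 0.620174*0.786325 = 0.5123

0.5123


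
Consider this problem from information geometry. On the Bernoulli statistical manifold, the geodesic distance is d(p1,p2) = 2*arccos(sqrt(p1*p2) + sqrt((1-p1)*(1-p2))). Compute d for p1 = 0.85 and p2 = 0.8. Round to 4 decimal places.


Geodesic distance on Bernoulli manifold:
d(p1,p2) = 2*arccos(sqrt(p1*p2) + sqrt((1-p1)*(1-p2))).
sqrt(p1*p2) = sqrt(0.85*0.8) = 0.824621.
sqrt((1-p1)*(1-p2)) = sqrt(0.15*0.2) = 0.173205.
arg = 0.824621 + 0.173205 = 0.997826.
d = 2*arccos(0.997826) = 0.1319

0.1319


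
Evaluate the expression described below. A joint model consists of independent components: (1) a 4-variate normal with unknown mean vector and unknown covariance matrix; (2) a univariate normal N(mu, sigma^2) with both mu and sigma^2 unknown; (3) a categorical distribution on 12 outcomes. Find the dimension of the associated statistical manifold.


The dimension of a statistical manifold equals the number of free
(independent) real parameters of the model. For a product of independent
blocks the parameter counts add.
- 4-variate normal: 4 (mean) + 4*5/2 = 10 (symmetric covariance) = 14.
- normal (mu, sigma^2): 2.
- categorical on 12 outcomes (probabilities sum to 1): 12-1 = 11.
Total = 14 + 2 + 11 = 27.
Dimension = 27

27


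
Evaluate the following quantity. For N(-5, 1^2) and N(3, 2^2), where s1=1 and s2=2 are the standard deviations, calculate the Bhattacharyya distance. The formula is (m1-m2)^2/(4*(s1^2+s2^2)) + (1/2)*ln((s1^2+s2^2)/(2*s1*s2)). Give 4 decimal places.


Bhattacharyya distance between two Gaussians:
DB = (m1-m2)^2/(4*(s1^2+s2^2)) + (1/2)*ln((s1^2+s2^2)/(2*s1*s2)).
(m1-m2)^2 = (-8)^2 = 64.
s1^2+s2^2 = 1 + 4 = 5.
term1 = 64/20 = 3.2.
term2 = 0.5*ln(5/4.0) = 0.111572.
DB = 3.2 + 0.111572 = 3.3116

3.3116


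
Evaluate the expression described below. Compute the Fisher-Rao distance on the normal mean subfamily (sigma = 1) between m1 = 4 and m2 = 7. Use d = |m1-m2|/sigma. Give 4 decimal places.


On the fixed-variance normal subfamily, geodesic distance = |m1-m2|/sigma.
|4 - 7| = 3.
sigma = 1.
d = 3/1 = 3.0000

3.0000


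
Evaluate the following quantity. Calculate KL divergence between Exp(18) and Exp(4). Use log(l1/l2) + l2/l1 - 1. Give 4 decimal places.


KL divergence for exponential family:
KL = log(l1/l2) + l2/l1 - 1.
log(18/4) = 1.504077.
4/18 = 0.222222.
KL = 1.504077 + 0.222222 - 1 = 0.7263

0.7263


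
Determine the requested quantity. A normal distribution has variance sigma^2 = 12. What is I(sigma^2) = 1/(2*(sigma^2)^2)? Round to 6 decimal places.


Fisher information for variance: I(sigma^2) = 1/(2*sigma^4).
sigma^2 = 12, so sigma^4 = 144.
I = 1/(2*144) = 1/288 = 0.003472

0.003472


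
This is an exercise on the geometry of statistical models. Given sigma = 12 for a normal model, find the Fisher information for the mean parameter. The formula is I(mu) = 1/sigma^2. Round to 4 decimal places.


The Fisher information for the mean of a normal distribution is I(mu) = 1/sigma^2.
sigma = 12, so sigma^2 = 144.
I(mu) = 1/144 = 0.0069

0.0069


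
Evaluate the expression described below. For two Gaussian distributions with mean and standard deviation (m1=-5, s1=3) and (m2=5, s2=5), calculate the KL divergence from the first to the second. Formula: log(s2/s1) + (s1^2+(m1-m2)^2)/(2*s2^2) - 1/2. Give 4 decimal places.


KL divergence between normal distributions:
KL = log(s2/s1) + (s1^2 + (m1-m2)^2)/(2*s2^2) - 1/2.
log(5/3) = 0.510826.
(3^2 + (-5-5)^2)/(2*5^2) = (9 + 100)/50 = 2.18.
KL = 0.510826 + 2.18 - 0.5 = 2.1908

2.1908


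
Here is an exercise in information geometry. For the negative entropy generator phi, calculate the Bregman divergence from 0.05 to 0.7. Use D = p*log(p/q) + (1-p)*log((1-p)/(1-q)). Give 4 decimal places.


Bregman divergence with negative entropy generator:
D = p*log(p/q) + (1-p)*log((1-p)/(1-q)).
p = 0.05, q = 0.7.
p*log(p/q) = 0.05*log(0.05/0.7) = -0.131953.
(1-p)*log((1-p)/(1-q)) = 0.95*log(0.95/0.3) = 1.095046.
D = -0.131953 + 1.095046 = 0.9631

0.9631


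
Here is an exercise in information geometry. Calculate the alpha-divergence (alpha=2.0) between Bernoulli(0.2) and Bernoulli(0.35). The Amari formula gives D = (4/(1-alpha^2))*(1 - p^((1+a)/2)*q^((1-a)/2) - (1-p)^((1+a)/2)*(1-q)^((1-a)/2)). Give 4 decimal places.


Amari alpha-divergence:
D = (4/(1-alpha^2))*(1 - p^((1+a)/2)*q^((1-a)/2) - (1-p)^((1+a)/2)*(1-q)^((1-a)/2)).
alpha = 2.0, p = 0.2, q = 0.35.
e1 = (1+alpha)/2 = 1.5, e2 = (1-alpha)/2 = -0.5.
t1 = p^e1 * q^e2 = 0.2^1.5 * 0.35^-0.5 = 0.151186.
t2 = (1-p)^e1 * (1-q)^e2 = 0.8^1.5 * 0.65^-0.5 = 0.88752.
4/(1-alpha^2) = -1.333333.
D = -1.333333*(1 - 0.151186 - 0.88752) = 0.0516

0.0516


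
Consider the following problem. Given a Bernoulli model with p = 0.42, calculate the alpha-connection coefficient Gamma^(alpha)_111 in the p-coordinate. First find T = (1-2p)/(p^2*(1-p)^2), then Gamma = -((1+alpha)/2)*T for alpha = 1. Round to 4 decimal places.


Skewness (Amari-Chentsov) tensor: T = (1-2p)/(p^2*(1-p)^2).
p = 0.42, 1-2p = 0.16, p^2 = 0.1764, (1-p)^2 = 0.3364.
T = 0.16/(0.1764 * 0.3364) = 2.696283.
In the p-coordinate, Gamma^(alpha) = Gamma^(0) - (alpha/2)*T with Gamma^(0) = (1/2)*g'(p) = -T/2,
so Gamma^(alpha) = -((1+alpha)/2)*T.
alpha = 1, -(1+alpha)/2 = -1.0.
Gamma = -1.0 * 2.696283 = -2.6963

-2.6963
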